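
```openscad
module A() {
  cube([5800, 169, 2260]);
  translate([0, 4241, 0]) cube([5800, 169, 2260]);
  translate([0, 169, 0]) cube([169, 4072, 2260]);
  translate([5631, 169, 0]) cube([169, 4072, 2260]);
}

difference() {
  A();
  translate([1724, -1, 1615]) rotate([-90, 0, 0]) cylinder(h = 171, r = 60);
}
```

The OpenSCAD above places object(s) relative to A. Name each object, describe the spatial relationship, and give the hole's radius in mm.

The subtracted cylinder has r = 60 mm.

A is a house frame. The house frame has a circular hole through its front wall. The hole's radius is 60 mm.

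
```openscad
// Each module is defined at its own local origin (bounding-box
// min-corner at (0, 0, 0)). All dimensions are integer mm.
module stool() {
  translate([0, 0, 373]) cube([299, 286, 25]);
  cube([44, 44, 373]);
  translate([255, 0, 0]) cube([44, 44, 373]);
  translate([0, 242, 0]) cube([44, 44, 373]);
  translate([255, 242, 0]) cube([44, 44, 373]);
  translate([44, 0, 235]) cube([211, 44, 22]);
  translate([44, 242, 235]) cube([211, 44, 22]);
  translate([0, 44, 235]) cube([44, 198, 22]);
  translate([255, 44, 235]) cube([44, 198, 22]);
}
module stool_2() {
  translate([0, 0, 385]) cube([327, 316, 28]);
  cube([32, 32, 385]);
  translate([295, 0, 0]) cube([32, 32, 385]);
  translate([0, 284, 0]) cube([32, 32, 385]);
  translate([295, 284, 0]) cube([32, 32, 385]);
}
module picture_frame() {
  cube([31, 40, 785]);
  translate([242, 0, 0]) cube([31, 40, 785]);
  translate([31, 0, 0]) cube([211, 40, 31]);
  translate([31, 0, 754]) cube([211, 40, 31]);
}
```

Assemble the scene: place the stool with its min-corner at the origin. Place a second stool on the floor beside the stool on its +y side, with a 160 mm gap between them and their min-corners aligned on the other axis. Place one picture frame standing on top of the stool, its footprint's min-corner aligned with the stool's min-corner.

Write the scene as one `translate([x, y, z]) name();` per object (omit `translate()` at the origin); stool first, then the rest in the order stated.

stool();
translate([0, 446, 0]) stool_2();
translate([0, 0, 398]) picture_frame();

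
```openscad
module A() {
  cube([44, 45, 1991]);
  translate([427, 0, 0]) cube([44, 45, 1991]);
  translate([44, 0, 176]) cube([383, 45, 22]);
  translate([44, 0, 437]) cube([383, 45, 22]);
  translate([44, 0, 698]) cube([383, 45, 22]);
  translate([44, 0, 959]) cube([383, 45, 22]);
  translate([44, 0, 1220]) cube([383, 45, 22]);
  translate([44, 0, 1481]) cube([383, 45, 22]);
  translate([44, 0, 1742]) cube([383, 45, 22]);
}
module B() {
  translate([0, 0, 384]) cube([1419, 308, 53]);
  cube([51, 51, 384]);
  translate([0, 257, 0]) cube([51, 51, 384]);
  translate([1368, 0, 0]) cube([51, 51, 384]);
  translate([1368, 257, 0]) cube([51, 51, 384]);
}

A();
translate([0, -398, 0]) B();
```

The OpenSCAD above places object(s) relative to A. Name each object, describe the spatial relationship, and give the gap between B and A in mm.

The bench's nearest face is 90 mm from the ladder's −y face.

A is a ladder. B is a bench. The bench is on the floor beside the ladder on its −y side. The gap between the bench and the ladder is 90 mm.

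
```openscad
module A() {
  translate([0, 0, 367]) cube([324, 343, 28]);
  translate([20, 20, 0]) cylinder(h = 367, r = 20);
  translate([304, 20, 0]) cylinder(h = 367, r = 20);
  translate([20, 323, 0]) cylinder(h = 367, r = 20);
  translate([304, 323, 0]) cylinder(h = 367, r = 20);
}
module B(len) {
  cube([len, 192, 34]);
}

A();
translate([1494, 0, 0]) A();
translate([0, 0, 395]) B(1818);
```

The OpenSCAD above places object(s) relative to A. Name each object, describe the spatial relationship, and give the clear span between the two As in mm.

A is a stool. B is a beam. A beam spans the tops of two stools. The clear span between the two stools is 1170 mm.

Second stool starts at x = 1494; first ends at x = 324; clear span = 1494 − 324 = 1170 mm.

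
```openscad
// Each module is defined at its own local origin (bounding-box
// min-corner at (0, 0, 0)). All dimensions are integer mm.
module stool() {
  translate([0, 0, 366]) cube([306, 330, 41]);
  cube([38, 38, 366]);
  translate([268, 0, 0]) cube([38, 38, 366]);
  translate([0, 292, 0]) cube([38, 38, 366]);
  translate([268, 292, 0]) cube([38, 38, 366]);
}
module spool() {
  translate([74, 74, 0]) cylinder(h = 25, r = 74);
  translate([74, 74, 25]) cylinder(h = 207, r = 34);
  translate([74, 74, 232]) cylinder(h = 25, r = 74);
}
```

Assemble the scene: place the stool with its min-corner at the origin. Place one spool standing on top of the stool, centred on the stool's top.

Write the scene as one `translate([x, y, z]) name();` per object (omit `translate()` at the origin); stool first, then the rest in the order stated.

stool();
translate([79, 91, 407]) spool();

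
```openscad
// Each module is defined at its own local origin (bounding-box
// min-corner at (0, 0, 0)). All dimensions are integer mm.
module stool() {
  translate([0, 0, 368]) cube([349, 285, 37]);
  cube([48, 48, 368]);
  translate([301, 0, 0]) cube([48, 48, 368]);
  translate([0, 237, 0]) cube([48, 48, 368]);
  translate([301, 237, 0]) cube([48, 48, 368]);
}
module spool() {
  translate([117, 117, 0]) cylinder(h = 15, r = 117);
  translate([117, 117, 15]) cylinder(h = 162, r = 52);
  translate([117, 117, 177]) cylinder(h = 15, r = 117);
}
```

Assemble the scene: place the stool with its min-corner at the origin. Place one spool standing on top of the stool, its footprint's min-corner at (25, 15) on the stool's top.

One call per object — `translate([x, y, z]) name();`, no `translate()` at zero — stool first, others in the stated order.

stool();
translate([25, 15, 405]) spool();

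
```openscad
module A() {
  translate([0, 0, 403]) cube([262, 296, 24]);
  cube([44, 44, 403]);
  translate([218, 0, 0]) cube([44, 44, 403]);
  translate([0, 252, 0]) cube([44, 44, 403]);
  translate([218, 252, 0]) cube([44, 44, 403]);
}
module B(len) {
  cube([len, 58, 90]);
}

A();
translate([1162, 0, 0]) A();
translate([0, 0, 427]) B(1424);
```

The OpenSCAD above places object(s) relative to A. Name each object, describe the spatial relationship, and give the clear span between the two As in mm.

Second stool starts at x = 1162; first ends at x = 262; clear span = 1162 − 262 = 900 mm.

A is a stool. B is a beam. A beam spans the tops of two stools. The clear span between the two stools is 900 mm.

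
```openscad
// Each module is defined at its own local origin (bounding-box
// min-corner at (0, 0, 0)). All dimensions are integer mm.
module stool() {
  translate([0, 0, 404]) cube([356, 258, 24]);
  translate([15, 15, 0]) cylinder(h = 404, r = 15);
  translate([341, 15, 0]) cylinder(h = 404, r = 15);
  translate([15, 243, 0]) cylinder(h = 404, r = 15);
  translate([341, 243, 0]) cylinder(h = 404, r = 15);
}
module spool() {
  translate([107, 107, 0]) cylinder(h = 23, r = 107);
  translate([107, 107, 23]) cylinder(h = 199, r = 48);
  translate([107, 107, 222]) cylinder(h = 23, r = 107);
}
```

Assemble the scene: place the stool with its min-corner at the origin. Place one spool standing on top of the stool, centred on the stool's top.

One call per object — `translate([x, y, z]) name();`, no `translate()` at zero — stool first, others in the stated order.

stool();
translate([71, 22, 428]) spool();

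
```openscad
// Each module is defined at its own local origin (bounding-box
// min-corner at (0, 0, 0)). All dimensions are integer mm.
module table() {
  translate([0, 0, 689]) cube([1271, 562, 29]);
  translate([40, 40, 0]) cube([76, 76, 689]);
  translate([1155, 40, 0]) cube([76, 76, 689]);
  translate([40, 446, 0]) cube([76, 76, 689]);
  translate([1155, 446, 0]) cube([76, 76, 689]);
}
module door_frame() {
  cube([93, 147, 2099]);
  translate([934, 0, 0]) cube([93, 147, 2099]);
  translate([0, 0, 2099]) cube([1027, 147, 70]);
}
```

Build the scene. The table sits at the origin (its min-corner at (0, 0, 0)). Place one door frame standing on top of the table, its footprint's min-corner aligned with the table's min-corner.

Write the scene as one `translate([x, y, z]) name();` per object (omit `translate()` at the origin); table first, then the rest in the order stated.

table();
translate([0, 0, 718]) door_frame();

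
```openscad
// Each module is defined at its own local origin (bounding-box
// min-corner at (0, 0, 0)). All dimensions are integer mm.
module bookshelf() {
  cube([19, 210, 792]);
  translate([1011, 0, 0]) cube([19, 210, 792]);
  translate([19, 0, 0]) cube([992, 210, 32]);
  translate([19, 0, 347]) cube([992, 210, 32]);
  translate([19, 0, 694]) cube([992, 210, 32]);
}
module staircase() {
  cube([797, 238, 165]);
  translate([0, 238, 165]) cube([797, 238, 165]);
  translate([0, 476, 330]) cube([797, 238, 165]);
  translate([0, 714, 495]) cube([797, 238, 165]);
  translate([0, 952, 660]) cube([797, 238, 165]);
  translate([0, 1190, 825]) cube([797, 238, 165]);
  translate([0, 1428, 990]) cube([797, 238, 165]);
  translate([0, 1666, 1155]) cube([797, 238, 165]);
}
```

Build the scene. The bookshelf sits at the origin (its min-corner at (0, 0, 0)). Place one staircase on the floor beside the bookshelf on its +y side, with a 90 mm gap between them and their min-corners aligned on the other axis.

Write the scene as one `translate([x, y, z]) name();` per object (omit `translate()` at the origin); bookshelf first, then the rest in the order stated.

bookshelf();
translate([0, 300, 0]) staircase();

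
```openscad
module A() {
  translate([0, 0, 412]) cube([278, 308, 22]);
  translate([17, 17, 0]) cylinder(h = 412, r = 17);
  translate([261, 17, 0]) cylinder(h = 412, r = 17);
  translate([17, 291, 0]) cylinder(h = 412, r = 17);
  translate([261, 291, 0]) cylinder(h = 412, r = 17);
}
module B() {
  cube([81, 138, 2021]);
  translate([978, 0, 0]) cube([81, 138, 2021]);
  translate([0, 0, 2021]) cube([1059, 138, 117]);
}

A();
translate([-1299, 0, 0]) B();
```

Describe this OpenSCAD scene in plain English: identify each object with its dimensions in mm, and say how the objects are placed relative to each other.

A is a four-legged stool. The seat is 278×308 mm, 22 mm thick, top at z = 434 mm. It stands on four round legs, each 34 mm in diameter, from z = 0 to the seat underside, each leg's axis is inset half a diameter from the nearest pair of seat edges (so the leg's bounding box is flush with the corner).

B is a door frame. The clear opening is 897 mm wide and 2021 mm high. Two 81 mm wide jambs, 138 mm deep, stand either side of the opening from the floor to the top of the opening. A 117 mm thick head sits across the top of both jambs, spanning the full outside width of the frame.

The door frame is on the floor beside the stool on its −x side.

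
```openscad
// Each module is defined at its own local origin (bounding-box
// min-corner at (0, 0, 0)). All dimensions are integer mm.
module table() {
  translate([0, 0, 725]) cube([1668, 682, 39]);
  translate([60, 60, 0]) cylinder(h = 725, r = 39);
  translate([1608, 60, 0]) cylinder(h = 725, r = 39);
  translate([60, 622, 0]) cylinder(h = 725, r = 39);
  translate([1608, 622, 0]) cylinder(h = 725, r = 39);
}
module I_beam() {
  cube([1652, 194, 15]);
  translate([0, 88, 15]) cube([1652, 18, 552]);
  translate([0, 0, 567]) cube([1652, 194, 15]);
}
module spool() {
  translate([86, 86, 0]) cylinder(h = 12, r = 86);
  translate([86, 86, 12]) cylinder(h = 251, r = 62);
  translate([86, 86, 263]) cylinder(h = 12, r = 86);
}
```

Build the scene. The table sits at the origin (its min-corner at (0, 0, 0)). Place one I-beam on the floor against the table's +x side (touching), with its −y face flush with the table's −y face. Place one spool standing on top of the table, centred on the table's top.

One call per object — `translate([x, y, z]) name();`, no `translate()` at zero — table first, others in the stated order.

table();
translate([1668, 0, 0]) I_beam();
translate([748, 255, 764]) spool();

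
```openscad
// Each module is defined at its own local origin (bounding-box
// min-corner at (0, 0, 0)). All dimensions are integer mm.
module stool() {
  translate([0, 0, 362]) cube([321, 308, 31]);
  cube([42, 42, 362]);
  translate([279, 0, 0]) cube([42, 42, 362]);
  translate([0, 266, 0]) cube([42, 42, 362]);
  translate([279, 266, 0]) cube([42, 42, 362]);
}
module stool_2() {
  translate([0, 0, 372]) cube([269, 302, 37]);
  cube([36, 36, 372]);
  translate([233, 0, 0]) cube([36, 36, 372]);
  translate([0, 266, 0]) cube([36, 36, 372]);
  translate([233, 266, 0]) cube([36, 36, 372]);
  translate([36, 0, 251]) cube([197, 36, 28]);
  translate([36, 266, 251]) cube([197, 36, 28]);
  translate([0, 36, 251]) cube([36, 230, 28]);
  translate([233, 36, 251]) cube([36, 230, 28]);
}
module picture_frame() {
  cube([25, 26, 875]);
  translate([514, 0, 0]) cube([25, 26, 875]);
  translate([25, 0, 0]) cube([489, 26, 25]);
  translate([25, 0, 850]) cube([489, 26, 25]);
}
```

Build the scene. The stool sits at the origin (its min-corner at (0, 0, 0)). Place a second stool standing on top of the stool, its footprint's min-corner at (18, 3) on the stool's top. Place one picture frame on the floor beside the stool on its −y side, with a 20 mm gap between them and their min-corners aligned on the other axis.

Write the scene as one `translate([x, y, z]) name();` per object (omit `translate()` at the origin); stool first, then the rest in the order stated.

stool();
translate([18, 3, 393]) stool_2();
translate([0, -46, 0]) picture_frame();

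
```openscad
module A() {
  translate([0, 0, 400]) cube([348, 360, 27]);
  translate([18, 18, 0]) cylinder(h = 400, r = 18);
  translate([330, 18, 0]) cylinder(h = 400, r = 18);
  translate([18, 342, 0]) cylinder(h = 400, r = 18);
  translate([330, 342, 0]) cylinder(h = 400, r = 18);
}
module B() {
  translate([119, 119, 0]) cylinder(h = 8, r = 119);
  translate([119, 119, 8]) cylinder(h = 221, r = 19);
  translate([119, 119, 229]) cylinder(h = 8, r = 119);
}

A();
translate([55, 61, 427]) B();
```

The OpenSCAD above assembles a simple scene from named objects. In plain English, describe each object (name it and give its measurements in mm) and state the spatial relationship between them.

A is a simple wooden stool: a rectangular seat 348 mm (x) by 360 mm (y), 27 mm thick, top face at z = 427 mm, on four round legs, each 36 mm in diameter. The legs rest on z = 0, each leg's axis is inset half a diameter from the nearest pair of seat edges (so the leg's bounding box is flush with the corner).

B is a spool: two coaxial disc flanges of radius 119 mm and thickness 8 mm, joined by a core cylinder of radius 19 mm and height 221 mm. The lower flange rests on z = 0 and the three cylinders share a vertical axis.

The spool is on top of the stool, centred.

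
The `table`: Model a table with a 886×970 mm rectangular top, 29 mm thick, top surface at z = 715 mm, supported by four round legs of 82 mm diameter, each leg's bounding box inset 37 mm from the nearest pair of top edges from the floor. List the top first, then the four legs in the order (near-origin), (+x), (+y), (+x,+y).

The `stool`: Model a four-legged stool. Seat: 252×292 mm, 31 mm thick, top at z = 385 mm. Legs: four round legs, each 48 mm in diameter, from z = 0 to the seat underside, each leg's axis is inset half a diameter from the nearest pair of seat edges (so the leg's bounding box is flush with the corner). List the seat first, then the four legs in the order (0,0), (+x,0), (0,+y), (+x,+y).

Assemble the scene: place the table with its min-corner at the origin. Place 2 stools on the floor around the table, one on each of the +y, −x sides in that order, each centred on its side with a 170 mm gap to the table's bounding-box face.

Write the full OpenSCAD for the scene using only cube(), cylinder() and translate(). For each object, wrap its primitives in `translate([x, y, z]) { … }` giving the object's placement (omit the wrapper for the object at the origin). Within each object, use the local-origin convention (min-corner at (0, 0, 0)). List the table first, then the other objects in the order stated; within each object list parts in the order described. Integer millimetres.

translate([0, 0, 686]) cube([886, 970, 29]);
translate([78, 78, 0]) cylinder(h = 686, r = 41);
translate([808, 78, 0]) cylinder(h = 686, r = 41);
translate([78, 892, 0]) cylinder(h = 686, r = 41);
translate([808, 892, 0]) cylinder(h = 686, r = 41);
translate([317, 1140, 0]) {
  translate([0, 0, 354]) cube([252, 292, 31]);
  translate([24, 24, 0]) cylinder(h = 354, r = 24);
  translate([228, 24, 0]) cylinder(h = 354, r = 24);
  translate([24, 268, 0]) cylinder(h = 354, r = 24);
  translate([228, 268, 0]) cylinder(h = 354, r = 24);
}
translate([-422, 339, 0]) {
  translate([0, 0, 354]) cube([252, 292, 31]);
  translate([24, 24, 0]) cylinder(h = 354, r = 24);
  translate([228, 24, 0]) cylinder(h = 354, r = 24);
  translate([24, 268, 0]) cylinder(h = 354, r = 24);
  translate([228, 268, 0]) cylinder(h = 354, r = 24);
}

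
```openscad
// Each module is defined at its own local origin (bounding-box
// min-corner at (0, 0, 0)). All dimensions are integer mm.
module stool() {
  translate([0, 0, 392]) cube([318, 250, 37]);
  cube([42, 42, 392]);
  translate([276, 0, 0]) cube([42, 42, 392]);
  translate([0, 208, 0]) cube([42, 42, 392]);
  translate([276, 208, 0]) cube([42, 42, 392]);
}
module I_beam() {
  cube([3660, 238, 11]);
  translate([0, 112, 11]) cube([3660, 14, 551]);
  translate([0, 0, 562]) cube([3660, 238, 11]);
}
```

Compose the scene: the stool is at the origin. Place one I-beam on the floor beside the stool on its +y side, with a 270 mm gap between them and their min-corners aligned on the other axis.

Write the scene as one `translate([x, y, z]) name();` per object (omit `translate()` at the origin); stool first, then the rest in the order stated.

stool();
translate([0, 520, 0]) I_beam();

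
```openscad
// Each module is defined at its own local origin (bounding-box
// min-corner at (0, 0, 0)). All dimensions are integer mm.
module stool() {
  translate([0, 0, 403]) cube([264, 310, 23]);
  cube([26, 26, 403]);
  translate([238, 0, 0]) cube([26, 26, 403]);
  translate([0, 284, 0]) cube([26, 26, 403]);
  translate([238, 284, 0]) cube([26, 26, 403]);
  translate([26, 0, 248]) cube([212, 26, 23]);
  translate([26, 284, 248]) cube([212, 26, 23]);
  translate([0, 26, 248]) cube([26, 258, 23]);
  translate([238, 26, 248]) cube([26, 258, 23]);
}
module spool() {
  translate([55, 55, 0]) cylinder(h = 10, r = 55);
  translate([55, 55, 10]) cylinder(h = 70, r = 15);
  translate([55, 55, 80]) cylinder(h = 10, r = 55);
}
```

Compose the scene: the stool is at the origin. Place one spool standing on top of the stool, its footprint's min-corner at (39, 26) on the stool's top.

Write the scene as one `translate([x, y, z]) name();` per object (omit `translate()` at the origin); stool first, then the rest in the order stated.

stool();
translate([39, 26, 426]) spool();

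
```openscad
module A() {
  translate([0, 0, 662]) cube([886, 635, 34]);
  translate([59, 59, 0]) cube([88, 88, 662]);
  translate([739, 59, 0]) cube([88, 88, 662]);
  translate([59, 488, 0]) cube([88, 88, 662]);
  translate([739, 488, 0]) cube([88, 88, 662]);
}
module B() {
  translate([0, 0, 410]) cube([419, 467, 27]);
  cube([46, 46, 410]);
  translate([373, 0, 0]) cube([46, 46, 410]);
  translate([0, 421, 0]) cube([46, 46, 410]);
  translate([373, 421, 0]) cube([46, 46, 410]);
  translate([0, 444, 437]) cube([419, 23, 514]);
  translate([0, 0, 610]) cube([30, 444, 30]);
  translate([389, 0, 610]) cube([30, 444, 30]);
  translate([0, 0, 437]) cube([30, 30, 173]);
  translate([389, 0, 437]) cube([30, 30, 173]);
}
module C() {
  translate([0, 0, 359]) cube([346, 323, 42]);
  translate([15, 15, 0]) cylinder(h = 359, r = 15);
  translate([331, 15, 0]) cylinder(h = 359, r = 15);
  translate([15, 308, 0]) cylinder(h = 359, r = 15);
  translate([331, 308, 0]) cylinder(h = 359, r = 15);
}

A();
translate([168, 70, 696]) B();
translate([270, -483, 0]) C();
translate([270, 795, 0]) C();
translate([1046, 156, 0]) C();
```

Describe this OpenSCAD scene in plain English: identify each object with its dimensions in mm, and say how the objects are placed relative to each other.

A is a rectangular dining table. The top is 886×635×34 mm with its upper surface at z = 696 mm. It stands on four 88×88 mm square legs, each inset 59 mm from the nearest pair of top edges, running from the floor to the underside of the top.

B is a chair. The seat is a 419×467×27 mm slab with its top at z = 437 mm, on four 46×46 mm corner legs (flush with the seat edges, standing on z = 0). A flat backrest 23 mm thick, 514 mm tall, spans the full seat width and rises from the seat top along its +y edge, rear face flush with the rear of the seat. Two armrests of 30×30 mm section run along each side from the seat's front edge to the front of the backrest, top faces 203 mm above the seat top and outer faces flush with the seat's x-edges; a 30×30 mm post under the front of each armrest stands on the seat at the front corner.

C is a four-legged stool. The seat is a 346×323×42 mm slab whose top surface is at z = 401 mm; four round legs, each 30 mm in diameter, run from the floor (z = 0) to the underside of the seat, each leg's axis is inset half a diameter from the nearest pair of seat edges (so the leg's bounding box is flush with the corner).

The chair is on top of the table. Three stools sit around the table at the −y, +y, +x sides.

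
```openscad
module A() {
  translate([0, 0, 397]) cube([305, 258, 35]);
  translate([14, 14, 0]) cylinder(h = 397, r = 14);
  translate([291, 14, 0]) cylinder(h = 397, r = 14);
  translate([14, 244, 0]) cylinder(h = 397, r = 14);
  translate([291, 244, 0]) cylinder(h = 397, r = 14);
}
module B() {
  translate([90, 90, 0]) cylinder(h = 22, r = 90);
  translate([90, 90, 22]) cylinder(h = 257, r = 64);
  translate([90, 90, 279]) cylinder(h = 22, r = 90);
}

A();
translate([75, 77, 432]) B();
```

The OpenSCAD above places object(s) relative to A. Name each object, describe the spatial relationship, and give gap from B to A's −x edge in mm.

A is a stool. B is a spool. The spool is on top of the stool. The gap from the spool to the stool's −x edge is 75 mm.

The spool's min-x is at 75; the stool's min-x is 0; gap = 75 mm.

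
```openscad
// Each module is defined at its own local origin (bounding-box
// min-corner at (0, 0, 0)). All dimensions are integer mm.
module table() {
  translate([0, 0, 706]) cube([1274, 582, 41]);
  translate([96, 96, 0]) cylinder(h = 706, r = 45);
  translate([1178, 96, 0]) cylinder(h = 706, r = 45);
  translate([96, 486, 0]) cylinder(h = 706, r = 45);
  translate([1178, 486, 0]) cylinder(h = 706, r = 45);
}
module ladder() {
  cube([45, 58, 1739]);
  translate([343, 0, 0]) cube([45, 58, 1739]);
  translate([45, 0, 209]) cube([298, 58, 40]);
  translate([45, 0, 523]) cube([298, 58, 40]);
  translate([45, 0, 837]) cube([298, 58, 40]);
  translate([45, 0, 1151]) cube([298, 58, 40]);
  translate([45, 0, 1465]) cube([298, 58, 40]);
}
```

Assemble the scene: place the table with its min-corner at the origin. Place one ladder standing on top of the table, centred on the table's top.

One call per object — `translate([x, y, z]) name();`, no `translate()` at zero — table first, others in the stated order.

table();
translate([443, 262, 747]) ladder();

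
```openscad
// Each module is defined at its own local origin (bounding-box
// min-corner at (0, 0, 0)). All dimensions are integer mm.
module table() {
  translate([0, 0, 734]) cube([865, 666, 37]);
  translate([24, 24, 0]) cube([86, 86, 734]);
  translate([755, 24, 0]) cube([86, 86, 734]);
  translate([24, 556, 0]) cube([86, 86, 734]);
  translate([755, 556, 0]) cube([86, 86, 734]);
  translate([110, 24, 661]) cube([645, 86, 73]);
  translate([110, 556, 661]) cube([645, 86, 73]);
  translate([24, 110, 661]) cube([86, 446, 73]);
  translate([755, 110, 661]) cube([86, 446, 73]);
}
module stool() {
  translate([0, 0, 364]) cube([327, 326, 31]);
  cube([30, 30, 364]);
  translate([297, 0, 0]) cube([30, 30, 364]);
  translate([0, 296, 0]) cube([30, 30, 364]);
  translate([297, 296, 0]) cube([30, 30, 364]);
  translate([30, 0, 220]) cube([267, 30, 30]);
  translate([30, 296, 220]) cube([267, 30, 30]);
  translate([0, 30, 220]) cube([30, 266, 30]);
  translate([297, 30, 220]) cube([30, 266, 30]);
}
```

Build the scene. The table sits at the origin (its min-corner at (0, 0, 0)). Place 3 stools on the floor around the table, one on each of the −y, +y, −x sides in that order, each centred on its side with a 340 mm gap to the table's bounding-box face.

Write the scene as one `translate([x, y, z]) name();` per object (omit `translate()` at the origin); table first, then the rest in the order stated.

table();
translate([269, -666, 0]) stool();
translate([269, 1006, 0]) stool();
translate([-667, 170, 0]) stool();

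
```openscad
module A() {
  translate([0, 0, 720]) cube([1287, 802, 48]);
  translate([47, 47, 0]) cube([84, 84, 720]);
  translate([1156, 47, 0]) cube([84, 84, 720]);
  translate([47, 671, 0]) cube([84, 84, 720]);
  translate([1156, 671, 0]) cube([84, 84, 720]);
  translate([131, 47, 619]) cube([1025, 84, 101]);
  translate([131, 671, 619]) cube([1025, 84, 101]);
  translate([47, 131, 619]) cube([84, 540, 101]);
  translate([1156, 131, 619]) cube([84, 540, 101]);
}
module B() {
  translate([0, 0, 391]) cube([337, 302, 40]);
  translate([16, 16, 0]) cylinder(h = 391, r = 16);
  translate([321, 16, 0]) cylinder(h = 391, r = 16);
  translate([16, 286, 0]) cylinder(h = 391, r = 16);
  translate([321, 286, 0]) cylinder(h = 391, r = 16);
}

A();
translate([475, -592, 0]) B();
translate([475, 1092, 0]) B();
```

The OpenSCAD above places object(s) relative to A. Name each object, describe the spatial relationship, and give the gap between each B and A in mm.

A is a table. B is a stool. Two stools sit around the table at the −y, +y sides. The gap between each stool and the table is 290 mm.

Each stool's nearest face is 290 mm from the table's bounding box.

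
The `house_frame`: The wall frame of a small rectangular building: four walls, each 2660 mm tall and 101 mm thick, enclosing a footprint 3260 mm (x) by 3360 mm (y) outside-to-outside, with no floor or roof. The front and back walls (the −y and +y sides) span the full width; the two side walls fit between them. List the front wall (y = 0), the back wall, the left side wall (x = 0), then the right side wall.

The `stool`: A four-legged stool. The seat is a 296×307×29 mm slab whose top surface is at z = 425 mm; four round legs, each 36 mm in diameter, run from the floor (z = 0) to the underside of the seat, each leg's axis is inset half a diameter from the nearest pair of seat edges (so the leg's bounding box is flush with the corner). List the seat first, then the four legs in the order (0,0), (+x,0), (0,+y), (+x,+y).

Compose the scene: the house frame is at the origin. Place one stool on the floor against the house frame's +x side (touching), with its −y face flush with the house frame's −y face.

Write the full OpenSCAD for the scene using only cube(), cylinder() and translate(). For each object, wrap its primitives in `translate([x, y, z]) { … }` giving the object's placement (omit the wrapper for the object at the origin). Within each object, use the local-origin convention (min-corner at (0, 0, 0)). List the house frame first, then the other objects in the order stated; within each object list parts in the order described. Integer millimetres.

cube([3260, 101, 2660]);
translate([0, 3259, 0]) cube([3260, 101, 2660]);
translate([0, 101, 0]) cube([101, 3158, 2660]);
translate([3159, 101, 0]) cube([101, 3158, 2660]);
translate([3260, 0, 0]) {
  translate([0, 0, 396]) cube([296, 307, 29]);
  translate([18, 18, 0]) cylinder(h = 396, r = 18);
  translate([278, 18, 0]) cylinder(h = 396, r = 18);
  translate([18, 289, 0]) cylinder(h = 396, r = 18);
  translate([278, 289, 0]) cylinder(h = 396, r = 18);
}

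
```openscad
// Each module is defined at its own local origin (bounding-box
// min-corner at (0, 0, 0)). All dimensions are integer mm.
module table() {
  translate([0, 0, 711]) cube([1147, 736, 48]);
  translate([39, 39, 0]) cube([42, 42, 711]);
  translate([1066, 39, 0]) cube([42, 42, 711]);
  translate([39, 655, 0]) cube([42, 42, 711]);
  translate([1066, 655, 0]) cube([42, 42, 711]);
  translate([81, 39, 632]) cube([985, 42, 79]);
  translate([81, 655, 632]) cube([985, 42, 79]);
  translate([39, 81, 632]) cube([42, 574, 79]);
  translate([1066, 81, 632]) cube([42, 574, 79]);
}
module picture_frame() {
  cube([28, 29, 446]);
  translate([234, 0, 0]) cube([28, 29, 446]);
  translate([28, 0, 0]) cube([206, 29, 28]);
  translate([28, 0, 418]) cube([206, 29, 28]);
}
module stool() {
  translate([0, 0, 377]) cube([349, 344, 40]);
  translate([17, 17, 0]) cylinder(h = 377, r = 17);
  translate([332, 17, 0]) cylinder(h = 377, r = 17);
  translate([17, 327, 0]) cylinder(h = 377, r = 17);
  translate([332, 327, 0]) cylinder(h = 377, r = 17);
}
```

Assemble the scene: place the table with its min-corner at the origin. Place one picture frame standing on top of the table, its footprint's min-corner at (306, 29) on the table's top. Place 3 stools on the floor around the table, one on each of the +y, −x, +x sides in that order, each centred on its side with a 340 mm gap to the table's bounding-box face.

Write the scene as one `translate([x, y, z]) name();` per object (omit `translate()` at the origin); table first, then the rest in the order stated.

table();
translate([306, 29, 759]) picture_frame();
translate([399, 1076, 0]) stool();
translate([-689, 196, 0]) stool();
translate([1487, 196, 0]) stool();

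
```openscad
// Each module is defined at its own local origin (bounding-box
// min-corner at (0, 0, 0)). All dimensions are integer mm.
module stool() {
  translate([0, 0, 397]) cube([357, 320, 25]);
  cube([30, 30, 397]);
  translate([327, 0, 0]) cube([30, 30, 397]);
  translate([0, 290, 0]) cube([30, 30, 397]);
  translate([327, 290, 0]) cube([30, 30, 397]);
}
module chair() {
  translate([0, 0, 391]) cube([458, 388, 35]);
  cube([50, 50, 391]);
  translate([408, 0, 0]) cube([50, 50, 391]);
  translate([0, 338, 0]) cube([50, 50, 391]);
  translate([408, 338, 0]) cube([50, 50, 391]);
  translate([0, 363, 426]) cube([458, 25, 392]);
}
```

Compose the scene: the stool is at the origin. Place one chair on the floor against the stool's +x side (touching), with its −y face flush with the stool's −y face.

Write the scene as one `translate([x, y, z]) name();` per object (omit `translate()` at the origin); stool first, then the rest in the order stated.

stool();
translate([357, 0, 0]) chair();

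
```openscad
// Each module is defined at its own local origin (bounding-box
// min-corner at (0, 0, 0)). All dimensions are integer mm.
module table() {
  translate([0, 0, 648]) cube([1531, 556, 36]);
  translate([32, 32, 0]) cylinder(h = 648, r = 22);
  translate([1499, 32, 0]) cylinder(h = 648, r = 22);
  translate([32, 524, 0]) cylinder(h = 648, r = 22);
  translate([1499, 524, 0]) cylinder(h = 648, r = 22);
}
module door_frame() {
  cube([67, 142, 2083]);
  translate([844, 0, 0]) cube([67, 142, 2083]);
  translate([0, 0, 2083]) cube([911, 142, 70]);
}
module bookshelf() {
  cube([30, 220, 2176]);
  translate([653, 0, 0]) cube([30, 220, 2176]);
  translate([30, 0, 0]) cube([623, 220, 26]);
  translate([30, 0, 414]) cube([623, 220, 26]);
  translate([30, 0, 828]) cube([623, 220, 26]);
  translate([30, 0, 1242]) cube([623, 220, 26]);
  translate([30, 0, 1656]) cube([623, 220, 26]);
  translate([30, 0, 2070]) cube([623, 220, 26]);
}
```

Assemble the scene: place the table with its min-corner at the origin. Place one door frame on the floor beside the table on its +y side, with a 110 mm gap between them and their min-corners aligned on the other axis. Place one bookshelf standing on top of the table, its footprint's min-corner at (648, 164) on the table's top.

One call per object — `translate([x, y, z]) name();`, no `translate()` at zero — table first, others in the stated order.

table();
translate([0, 666, 0]) door_frame();
translate([648, 164, 684]) bookshelf();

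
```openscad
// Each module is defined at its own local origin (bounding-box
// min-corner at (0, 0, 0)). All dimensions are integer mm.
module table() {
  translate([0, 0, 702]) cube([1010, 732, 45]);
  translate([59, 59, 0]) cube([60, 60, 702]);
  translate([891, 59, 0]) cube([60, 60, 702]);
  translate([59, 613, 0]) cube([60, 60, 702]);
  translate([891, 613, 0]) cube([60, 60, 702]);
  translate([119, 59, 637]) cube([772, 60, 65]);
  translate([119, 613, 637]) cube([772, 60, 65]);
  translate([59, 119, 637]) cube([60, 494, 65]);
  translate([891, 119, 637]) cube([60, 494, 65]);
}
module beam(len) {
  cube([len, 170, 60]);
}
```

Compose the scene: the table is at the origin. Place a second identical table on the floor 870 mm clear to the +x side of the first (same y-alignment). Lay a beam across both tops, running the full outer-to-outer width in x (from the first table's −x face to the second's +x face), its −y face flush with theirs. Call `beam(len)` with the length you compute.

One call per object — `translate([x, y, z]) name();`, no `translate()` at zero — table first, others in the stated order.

table();
translate([1880, 0, 0]) table();
translate([0, 0, 747]) beam(2890);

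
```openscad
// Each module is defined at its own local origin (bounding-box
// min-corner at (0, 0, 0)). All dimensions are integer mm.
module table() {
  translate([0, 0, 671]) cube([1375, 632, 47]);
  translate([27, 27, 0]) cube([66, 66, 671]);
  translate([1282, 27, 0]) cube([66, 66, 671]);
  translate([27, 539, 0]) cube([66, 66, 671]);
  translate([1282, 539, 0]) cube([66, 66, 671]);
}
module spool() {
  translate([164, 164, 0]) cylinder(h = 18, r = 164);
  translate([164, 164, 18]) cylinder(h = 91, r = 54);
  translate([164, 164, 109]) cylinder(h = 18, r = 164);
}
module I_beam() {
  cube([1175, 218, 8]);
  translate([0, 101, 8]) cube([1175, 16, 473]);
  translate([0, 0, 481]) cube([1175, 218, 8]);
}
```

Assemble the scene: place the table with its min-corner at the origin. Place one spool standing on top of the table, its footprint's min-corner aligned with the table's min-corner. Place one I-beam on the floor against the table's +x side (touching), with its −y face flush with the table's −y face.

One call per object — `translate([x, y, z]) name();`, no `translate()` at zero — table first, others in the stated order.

table();
translate([0, 0, 718]) spool();
translate([1375, 0, 0]) I_beam();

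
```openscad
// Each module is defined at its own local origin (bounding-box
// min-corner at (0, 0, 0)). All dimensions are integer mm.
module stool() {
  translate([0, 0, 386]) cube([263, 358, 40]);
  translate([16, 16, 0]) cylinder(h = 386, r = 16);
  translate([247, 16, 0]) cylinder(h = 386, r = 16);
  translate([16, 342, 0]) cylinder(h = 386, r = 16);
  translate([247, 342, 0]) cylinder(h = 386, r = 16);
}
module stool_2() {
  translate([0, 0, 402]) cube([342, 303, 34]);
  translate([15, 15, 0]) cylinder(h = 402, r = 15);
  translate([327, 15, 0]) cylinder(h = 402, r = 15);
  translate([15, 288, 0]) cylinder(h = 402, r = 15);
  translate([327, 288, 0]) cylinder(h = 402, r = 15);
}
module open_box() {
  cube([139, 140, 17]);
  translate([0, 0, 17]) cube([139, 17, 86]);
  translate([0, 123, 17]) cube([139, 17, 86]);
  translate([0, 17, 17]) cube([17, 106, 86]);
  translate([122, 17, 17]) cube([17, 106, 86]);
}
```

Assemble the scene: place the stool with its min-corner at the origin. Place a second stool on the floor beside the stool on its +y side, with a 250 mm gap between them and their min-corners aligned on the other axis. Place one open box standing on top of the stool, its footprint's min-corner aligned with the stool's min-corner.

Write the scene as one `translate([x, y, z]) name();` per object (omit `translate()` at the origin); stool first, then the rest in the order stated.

stool();
translate([0, 608, 0]) stool_2();
translate([0, 0, 426]) open_box();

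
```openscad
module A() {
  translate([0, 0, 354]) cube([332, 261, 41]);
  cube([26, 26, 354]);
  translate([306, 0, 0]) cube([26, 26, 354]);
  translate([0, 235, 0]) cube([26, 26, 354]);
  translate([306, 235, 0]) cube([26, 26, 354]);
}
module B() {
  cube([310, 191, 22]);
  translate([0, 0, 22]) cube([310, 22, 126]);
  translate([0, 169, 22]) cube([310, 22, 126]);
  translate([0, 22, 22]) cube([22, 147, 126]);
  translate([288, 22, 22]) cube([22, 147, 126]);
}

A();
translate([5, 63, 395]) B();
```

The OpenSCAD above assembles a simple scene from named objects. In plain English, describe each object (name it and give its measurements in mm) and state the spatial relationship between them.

A is a four-legged stool. The seat is a 332×261×41 mm slab whose top surface is at z = 395 mm; four square legs, each 26×26 mm in cross-section, run from the floor (z = 0) to the underside of the seat, each flush with a corner of the seat.

B is an open-topped rectangular box: outside dimensions 310×191×148 mm, with a uniform wall and base thickness of 22 mm. The base is a full 310×191 slab on the floor; four walls sit on top of the base. The front and back walls (the −y and +y sides) span the full width; the two side walls fit between them.

The open box is on top of the stool.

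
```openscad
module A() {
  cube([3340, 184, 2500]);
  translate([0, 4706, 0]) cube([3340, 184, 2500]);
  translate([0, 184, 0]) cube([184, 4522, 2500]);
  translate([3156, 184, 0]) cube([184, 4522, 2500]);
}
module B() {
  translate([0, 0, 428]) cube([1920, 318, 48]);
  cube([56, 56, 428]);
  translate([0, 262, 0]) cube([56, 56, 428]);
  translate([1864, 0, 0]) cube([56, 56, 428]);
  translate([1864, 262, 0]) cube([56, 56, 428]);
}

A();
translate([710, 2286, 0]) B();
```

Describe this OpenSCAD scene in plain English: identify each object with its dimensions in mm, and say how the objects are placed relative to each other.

A is a box-shaped house frame (walls only): outside footprint 3340×4890 mm, wall height 2500 mm, wall thickness 184 mm. The two y-facing walls run the full x-width; the two x-facing walls fit between the inner faces of the y-facing walls.

B is a long wooden bench with a 1920 mm (x) × 318 mm (y) seat, 48 mm thick, its top surface 476 mm above the floor. Four 56 mm square legs at the seat corners, flush with the edges, run from z = 0 to the seat underside.

The bench sits inside the house frame, centred.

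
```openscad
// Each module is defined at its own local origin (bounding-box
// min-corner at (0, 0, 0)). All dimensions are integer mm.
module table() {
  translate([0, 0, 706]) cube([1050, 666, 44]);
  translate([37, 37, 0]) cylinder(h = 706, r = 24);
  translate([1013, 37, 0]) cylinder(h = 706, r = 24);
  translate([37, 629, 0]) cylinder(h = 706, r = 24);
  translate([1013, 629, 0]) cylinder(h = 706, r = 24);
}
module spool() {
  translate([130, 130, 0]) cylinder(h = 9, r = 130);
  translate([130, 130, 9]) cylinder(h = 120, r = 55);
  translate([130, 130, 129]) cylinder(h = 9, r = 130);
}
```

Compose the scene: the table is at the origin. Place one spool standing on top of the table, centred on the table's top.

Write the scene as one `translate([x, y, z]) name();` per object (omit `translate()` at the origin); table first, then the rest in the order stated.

table();
translate([395, 203, 750]) spool();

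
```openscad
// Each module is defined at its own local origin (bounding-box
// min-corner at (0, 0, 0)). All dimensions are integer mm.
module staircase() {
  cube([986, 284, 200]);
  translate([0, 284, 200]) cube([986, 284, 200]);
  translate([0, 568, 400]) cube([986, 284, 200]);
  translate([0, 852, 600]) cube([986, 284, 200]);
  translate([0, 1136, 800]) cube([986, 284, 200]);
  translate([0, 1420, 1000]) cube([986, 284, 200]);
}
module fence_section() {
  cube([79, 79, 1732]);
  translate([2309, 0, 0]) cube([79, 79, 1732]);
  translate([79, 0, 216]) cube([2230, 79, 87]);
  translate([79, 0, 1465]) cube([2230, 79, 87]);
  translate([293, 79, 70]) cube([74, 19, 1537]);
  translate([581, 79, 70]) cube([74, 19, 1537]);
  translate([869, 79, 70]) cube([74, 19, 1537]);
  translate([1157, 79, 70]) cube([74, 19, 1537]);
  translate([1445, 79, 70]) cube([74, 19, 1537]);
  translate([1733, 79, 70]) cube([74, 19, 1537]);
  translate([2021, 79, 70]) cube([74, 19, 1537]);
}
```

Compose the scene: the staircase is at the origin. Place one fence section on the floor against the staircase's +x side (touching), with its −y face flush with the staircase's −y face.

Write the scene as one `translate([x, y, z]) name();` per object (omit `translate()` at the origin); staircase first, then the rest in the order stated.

staircase();
translate([986, 0, 0]) fence_section();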